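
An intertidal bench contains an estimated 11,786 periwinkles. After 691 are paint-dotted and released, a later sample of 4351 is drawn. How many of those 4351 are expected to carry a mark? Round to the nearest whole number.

expected recaptures ≈ 255

Expected recaptures E[R] = M·C / N.
E[R] = 691 × 4351 / 11786 = 3006541 / 11786 ≈ 255.1 → 255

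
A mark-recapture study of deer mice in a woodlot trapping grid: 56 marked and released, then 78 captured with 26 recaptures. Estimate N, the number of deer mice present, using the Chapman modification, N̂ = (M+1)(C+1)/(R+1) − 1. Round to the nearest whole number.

N ≈ 166

N̂ = (56+1)(78+1)/(26+1) − 1 = 57·79/27 − 1
= 4503/27 − 1 ≈ 166.8 − 1 ≈ 165.8 → 166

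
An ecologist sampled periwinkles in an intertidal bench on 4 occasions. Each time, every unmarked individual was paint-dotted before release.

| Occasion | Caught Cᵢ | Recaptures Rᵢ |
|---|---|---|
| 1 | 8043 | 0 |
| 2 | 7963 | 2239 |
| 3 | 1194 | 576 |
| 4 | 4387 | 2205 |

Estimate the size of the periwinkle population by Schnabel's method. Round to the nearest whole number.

Marked at large before each occasion: Mᵢ = Σⱼ<ᵢ (Cⱼ − Rⱼ) → M1=0, M2=8043, M3=13767, M4=14385
Σ MᵢCᵢ = 0·8043 + 8043·7963 + 13767·1194 + 14385·4387 = 0 + 64046409 + 16437798 + 63106995 = 143591202
Σ Rᵢ = 0 + 2239 + 576 + 2205 = 5020
N̂ = 143591202 / 5020 ≈ 28603.8 → 28604

N ≈ 28,604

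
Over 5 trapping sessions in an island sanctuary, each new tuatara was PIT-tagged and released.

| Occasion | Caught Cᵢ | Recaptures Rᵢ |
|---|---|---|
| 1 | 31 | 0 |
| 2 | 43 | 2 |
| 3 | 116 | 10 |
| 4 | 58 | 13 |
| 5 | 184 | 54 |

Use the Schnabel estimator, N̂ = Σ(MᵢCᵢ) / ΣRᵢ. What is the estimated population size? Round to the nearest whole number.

Marked at large before each occasion: Mᵢ = Σⱼ<ᵢ (Cⱼ − Rⱼ) → M1=0, M2=31, M3=72, M4=178, M5=223
Σ MᵢCᵢ = 0·31 + 31·43 + 72·116 + 178·58 + 223·184 = 0 + 1333 + 8352 + 10324 + 41032 = 61041
Σ Rᵢ = 0 + 2 + 10 + 13 + 54 = 79
N̂ = 61041 / 79 ≈ 772.7 → 773

N ≈ 773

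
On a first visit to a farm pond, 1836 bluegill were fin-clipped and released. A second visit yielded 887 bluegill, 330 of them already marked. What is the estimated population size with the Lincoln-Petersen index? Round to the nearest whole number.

N = (1836 × 887) / 330 = 1628532 / 330 ≈ 4934.9 → 4935

N ≈ 4935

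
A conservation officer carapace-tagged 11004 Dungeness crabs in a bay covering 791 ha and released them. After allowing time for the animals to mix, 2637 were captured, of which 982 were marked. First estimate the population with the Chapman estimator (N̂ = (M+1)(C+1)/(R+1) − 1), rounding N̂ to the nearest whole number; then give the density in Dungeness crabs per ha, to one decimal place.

N̂ = 11005·2638/983 − 1 = 29031190/983 − 1 ≈ 29532.3 → 29532
Density = N̂ / area = 29532 / 791 ≈ 37.34 → 37.3 per ha

density ≈ 37.3 Dungeness crabs per ha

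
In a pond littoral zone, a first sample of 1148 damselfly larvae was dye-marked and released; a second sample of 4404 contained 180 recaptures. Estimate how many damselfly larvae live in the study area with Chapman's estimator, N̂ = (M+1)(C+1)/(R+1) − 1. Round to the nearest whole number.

N̂ = (1148+1)(4404+1)/(180+1) − 1 = 1149·4405/181 − 1
= 5061345/181 − 1 ≈ 27963.2 − 1 ≈ 27962.2 → 27962

N ≈ 27,962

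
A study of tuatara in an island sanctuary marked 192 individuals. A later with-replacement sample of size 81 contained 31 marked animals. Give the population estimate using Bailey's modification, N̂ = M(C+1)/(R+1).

N̂ = 192·(81+1)/(31+1) = 192·82/32 = 15744/32 = 492

N = 492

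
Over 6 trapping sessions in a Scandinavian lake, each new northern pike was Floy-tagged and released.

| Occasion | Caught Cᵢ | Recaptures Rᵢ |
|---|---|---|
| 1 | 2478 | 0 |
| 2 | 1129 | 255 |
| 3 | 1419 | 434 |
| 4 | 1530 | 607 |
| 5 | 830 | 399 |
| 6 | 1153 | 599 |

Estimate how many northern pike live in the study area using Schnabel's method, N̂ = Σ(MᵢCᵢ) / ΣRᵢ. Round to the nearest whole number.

N ≈ 10,949

Marked at large before each occasion: Mᵢ = Σⱼ<ᵢ (Cⱼ − Rⱼ) → M1=0, M2=2478, M3=3352, M4=4337, M5=5260, M6=5691
Σ MᵢCᵢ = 0·2478 + 2478·1129 + 3352·1419 + 4337·1530 + 5260·830 + 5691·1153 = 0 + 2797662 + 4756488 + 6635610 + 4365800 + 6561723 = 25117283
Σ Rᵢ = 0 + 255 + 434 + 607 + 399 + 599 = 2294
N̂ = 25117283 / 2294 ≈ 10949.1 → 10949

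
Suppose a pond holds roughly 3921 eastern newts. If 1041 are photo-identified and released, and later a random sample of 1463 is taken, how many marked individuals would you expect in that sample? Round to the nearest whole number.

Expected recaptures E[R] = M·C / N.
E[R] = 1041 × 1463 / 3921 = 1522983 / 3921 ≈ 388.4 → 388

expected recaptures ≈ 388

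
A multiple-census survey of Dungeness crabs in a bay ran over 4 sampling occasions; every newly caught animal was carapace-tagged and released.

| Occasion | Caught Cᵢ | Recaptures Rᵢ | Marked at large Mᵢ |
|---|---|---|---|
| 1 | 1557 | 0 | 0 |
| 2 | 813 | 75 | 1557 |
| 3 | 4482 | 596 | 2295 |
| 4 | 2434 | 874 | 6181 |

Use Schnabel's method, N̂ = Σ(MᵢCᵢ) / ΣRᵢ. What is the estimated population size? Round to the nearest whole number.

N ≈ 17,215

Σ MᵢCᵢ = 0·1557 + 1557·813 + 2295·4482 + 6181·2434 = 0 + 1265841 + 10286190 + 15044554 = 26596585
Σ Rᵢ = 0 + 75 + 596 + 874 = 1545
N̂ = 26596585 / 1545 ≈ 17214.6 → 17215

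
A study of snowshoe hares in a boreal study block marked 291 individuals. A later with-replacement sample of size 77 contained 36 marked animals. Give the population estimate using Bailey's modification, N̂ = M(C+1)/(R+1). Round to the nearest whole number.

N̂ = 291·(77+1)/(36+1) = 291·78/37 = 22698/37 ≈ 613.46 → 613

N ≈ 613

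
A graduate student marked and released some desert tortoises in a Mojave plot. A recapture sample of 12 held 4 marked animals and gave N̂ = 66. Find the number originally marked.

From N = M·C/R: M = N·R / C = 66·4 / 12 = 264 / 12 = 22.

M = 22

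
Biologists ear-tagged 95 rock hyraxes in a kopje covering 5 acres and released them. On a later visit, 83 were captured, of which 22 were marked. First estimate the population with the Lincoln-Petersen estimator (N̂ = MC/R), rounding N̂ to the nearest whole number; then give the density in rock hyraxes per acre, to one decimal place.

density ≈ 71.6 rock hyraxes per acre

N̂ = 95·83/22 = 7885/22 ≈ 358.4 → 358
Density = N̂ / area = 358 / 5 ≈ 71.60 → 71.6 per acre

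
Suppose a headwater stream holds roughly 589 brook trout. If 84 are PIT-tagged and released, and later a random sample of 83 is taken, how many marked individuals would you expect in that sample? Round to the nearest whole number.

The marked fraction of the population is 84/589, so in a sample of 83 expect C·(M/N) marked.
E[R] = 84 × 83 / 589 = 6972 / 589 ≈ 11.8 → 12

expected recaptures ≈ 12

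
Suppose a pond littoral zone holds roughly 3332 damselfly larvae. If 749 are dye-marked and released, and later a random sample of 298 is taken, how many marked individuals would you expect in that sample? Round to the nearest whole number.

The marked fraction of the population is 749/3332, so in a sample of 298 expect C·(M/N) marked.
E[R] = 749 × 298 / 3332 = 223202 / 3332 ≈ 67.0 → 67

expected recaptures ≈ 67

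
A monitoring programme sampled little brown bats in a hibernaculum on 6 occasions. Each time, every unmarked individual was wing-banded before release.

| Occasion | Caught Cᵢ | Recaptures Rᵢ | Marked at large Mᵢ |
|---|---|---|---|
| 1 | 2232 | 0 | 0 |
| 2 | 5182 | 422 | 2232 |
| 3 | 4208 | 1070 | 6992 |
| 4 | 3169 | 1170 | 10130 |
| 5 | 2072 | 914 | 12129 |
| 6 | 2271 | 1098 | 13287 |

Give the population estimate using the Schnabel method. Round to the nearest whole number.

Σ MᵢCᵢ = 0·2232 + 2232·5182 + 6992·4208 + 10130·3169 + 12129·2072 + 13287·2271 = 0 + 11566224 + 29422336 + 32101970 + 25131288 + 30174777 = 128396595
Σ Rᵢ = 0 + 422 + 1070 + 1170 + 914 + 1098 = 4674
N̂ = 128396595 / 4674 ≈ 27470.4 → 27470

N ≈ 27,470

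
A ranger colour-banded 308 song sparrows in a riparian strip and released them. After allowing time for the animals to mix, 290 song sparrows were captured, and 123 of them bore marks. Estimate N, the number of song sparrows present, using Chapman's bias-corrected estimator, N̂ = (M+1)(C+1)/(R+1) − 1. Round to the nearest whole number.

N̂ = (308+1)(290+1)/(123+1) − 1 = 309·291/124 − 1
= 89919/124 − 1 ≈ 725.2 − 1 ≈ 724.2 → 724

N ≈ 724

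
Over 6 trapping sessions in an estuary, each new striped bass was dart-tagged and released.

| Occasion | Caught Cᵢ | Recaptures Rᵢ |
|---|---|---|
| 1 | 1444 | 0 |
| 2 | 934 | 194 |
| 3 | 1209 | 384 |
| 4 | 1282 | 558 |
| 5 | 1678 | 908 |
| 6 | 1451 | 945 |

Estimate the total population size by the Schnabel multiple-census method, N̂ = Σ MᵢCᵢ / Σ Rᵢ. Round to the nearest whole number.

N ≈ 6907

Marked at large before each occasion: Mᵢ = Σⱼ<ᵢ (Cⱼ − Rⱼ) → M1=0, M2=1444, M3=2184, M4=3009, M5=3733, M6=4503
Σ MᵢCᵢ = 0·1444 + 1444·934 + 2184·1209 + 3009·1282 + 3733·1678 + 4503·1451 = 0 + 1348696 + 2640456 + 3857538 + 6263974 + 6533853 = 20644517
Σ Rᵢ = 0 + 194 + 384 + 558 + 908 + 945 = 2989
N̂ = 20644517 / 2989 ≈ 6906.8 → 6907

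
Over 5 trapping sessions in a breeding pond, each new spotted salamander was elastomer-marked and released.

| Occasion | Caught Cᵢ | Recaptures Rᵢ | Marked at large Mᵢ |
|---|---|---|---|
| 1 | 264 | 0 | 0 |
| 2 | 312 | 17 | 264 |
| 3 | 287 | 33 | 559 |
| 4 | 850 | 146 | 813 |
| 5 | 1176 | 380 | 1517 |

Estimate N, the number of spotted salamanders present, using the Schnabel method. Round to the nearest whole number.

Σ MᵢCᵢ = 0·264 + 264·312 + 559·287 + 813·850 + 1517·1176 = 0 + 82368 + 160433 + 691050 + 1783992 = 2717843
Σ Rᵢ = 0 + 17 + 33 + 146 + 380 = 576
N̂ = 2717843 / 576 ≈ 4718.48 → 4718

N ≈ 4718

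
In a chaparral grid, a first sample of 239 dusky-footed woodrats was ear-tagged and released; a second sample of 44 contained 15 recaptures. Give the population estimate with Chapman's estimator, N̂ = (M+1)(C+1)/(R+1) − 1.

N = 674

N̂ = (239+1)(44+1)/(15+1) − 1 = 240·45/16 − 1
= 10800/16 − 1 = 675 − 1 = 674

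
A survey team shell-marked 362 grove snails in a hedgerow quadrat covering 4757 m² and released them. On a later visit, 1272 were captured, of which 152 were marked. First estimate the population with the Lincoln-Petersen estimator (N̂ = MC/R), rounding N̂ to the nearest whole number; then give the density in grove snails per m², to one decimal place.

density ≈ 0.6 grove snails per m²

N̂ = 362·1272/152 = 460464/152 ≈ 3029.4 → 3029
Density = N̂ / area = 3029 / 4757 ≈ 0.64 → 0.6 per m²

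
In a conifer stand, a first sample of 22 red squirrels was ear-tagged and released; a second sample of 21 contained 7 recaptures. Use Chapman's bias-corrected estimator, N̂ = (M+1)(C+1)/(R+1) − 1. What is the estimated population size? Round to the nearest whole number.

N ≈ 62

N̂ = (22+1)(21+1)/(7+1) − 1 = 23·22/8 − 1
= 506/8 − 1 ≈ 63.2 − 1 ≈ 62.2 → 62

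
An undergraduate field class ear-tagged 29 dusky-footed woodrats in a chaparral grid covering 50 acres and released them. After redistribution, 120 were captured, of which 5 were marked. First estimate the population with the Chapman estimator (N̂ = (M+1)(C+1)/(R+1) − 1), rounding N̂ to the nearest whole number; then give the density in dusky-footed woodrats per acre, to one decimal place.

N̂ = 30·121/6 − 1 = 3630/6 − 1 = 604
Density = N̂ / area = 604 / 50 ≈ 12.08 → 12.1 per acre

density ≈ 12.1 dusky-footed woodrats per acre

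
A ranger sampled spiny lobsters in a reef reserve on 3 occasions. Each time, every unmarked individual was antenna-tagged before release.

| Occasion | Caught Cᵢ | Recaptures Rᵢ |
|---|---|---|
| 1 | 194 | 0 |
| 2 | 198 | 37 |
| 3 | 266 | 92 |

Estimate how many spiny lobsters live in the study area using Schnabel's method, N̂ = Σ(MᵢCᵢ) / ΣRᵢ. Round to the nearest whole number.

Marked at large before each occasion: Mᵢ = Σⱼ<ᵢ (Cⱼ − Rⱼ) → M1=0, M2=194, M3=355
Σ MᵢCᵢ = 0·194 + 194·198 + 355·266 = 0 + 38412 + 94430 = 132842
Σ Rᵢ = 0 + 37 + 92 = 129
N̂ = 132842 / 129 ≈ 1029.8 → 1030

N ≈ 1030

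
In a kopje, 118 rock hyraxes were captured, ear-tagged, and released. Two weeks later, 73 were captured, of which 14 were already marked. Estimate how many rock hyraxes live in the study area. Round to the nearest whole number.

N = (118 × 73) / 14 = 8614 / 14 ≈ 615.3 → 615

N ≈ 615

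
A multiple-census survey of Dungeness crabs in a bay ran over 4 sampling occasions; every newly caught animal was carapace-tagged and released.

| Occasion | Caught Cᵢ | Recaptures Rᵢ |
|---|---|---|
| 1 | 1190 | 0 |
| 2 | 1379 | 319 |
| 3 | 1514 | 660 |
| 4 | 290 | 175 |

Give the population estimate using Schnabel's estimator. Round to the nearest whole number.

Marked at large before each occasion: Mᵢ = Σⱼ<ᵢ (Cⱼ − Rⱼ) → M1=0, M2=1190, M3=2250, M4=3104
Σ MᵢCᵢ = 0·1190 + 1190·1379 + 2250·1514 + 3104·290 = 0 + 1641010 + 3406500 + 900160 = 5947670
Σ Rᵢ = 0 + 319 + 660 + 175 = 1154
N̂ = 5947670 / 1154 ≈ 5154.0 → 5154

N ≈ 5154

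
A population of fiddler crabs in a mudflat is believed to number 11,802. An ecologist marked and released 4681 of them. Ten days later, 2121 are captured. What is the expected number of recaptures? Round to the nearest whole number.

Expected recaptures E[R] = M·C / N.
E[R] = 4681 × 2121 / 11802 = 9928401 / 11802 ≈ 841.2 → 841

expected recaptures ≈ 841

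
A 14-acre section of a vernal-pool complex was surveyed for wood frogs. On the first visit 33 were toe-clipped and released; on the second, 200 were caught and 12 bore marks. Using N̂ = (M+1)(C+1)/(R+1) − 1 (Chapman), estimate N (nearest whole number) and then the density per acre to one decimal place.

N̂ = 34·201/13 − 1 = 6834/13 − 1 ≈ 524.7 → 525
Density = N̂ / area = 525 / 14 ≈ 37.50 → 37.5 per acre

density ≈ 37.5 wood frogs per acre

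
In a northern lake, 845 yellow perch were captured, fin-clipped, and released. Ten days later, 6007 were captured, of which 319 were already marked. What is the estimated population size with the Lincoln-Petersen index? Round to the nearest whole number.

If marked individuals mix randomly, R/C ≈ M/N, giving N ≈ M·C/R.
N = (845 × 6007) / 319 = 5075915 / 319 ≈ 15912.0 → 15912

N ≈ 15,912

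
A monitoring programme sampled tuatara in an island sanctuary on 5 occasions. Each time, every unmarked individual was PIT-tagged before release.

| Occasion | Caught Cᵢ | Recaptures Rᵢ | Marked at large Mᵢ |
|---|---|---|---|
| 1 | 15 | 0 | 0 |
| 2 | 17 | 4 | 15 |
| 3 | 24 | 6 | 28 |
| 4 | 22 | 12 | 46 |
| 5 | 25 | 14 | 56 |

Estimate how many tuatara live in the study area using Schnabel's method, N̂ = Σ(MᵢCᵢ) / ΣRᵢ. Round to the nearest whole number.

Σ MᵢCᵢ = 0·15 + 15·17 + 28·24 + 46·22 + 56·25 = 0 + 255 + 672 + 1012 + 1400 = 3339
Σ Rᵢ = 0 + 4 + 6 + 12 + 14 = 36
N̂ = 3339 / 36 ≈ 92.8 → 93

N ≈ 93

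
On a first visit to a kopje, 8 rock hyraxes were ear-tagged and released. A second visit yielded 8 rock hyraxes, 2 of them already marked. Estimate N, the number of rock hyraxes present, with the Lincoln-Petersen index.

N = (8 × 8) / 2 = 64 / 2 = 32

N = 32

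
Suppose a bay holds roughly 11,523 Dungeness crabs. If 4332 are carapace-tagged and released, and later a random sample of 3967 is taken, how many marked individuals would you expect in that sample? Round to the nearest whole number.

Expected recaptures E[R] = M·C / N.
E[R] = 4332 × 3967 / 11523 = 17185044 / 11523 ≈ 1491.4 → 1491

expected recaptures ≈ 1491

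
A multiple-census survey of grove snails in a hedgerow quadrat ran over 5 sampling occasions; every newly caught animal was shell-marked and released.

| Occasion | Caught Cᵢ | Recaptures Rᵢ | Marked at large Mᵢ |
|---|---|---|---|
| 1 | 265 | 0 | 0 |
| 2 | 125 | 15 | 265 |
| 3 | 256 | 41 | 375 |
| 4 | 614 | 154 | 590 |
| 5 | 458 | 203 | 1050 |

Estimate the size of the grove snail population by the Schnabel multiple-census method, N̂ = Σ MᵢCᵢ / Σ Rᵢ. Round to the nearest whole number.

Σ MᵢCᵢ = 0·265 + 265·125 + 375·256 + 590·614 + 1050·458 = 0 + 33125 + 96000 + 362260 + 480900 = 972285
Σ Rᵢ = 0 + 15 + 41 + 154 + 203 = 413
N̂ = 972285 / 413 ≈ 2354.2 → 2354

N ≈ 2354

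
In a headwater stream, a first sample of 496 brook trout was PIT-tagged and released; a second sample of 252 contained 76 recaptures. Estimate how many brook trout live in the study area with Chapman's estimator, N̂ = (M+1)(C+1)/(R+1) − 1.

N = 1632

N̂ = (496+1)(252+1)/(76+1) − 1 = 497·253/77 − 1
= 125741/77 − 1 = 1633 − 1 = 1632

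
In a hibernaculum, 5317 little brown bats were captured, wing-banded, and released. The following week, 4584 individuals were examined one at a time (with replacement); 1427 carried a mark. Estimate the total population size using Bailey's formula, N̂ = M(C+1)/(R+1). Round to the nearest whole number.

N ≈ 17,072

N̂ = 5317·(4584+1)/(1427+1) = 5317·4585/1428 = 24378445/1428 ≈ 17071.7 → 17072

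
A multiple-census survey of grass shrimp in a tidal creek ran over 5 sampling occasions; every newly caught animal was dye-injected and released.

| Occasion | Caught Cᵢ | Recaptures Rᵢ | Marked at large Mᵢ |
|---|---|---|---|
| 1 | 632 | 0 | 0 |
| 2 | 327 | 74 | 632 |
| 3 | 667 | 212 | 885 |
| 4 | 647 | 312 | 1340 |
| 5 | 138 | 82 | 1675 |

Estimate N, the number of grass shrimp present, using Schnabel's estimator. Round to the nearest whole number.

N ≈ 2787

Σ MᵢCᵢ = 0·632 + 632·327 + 885·667 + 1340·647 + 1675·138 = 0 + 206664 + 590295 + 866980 + 231150 = 1895089
Σ Rᵢ = 0 + 74 + 212 + 312 + 82 = 680
N̂ = 1895089 / 680 ≈ 2786.9 → 2787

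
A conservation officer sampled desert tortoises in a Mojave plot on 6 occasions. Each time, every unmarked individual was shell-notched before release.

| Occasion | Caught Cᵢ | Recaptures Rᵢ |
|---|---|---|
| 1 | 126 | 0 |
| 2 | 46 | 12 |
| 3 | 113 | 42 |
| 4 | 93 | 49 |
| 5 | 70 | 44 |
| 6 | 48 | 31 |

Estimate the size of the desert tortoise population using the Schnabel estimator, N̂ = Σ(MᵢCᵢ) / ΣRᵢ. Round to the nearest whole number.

N ≈ 444

Marked at large before each occasion: Mᵢ = Σⱼ<ᵢ (Cⱼ − Rⱼ) → M1=0, M2=126, M3=160, M4=231, M5=275, M6=301
Σ MᵢCᵢ = 0·126 + 126·46 + 160·113 + 231·93 + 275·70 + 301·48 = 0 + 5796 + 18080 + 21483 + 19250 + 14448 = 79057
Σ Rᵢ = 0 + 12 + 42 + 49 + 44 + 31 = 178
N̂ = 79057 / 178 ≈ 444.1 → 444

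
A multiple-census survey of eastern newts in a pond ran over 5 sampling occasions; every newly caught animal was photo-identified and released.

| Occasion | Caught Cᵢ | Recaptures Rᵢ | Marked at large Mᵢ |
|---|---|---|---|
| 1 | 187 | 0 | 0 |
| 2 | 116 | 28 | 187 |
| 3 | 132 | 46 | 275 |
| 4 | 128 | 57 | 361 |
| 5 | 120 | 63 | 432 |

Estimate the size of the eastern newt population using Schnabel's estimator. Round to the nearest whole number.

N ≈ 804

Σ MᵢCᵢ = 0·187 + 187·116 + 275·132 + 361·128 + 432·120 = 0 + 21692 + 36300 + 46208 + 51840 = 156040
Σ Rᵢ = 0 + 28 + 46 + 57 + 63 = 194
N̂ = 156040 / 194 ≈ 804.3 → 804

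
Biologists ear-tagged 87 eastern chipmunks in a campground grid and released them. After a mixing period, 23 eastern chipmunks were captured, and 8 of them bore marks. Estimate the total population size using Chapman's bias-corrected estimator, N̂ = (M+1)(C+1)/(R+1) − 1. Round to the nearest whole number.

N̂ = (87+1)(23+1)/(8+1) − 1 = 88·24/9 − 1
= 2112/9 − 1 ≈ 234.7 − 1 ≈ 233.7 → 234

N ≈ 234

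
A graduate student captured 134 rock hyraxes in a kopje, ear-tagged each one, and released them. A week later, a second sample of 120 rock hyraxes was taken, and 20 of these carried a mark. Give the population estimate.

N = 804

The marked fraction in the recapture sample should equal the marked fraction in the population: 20/120 = 134/N.
N = (134 × 120) / 20 = 16080 / 20 = 804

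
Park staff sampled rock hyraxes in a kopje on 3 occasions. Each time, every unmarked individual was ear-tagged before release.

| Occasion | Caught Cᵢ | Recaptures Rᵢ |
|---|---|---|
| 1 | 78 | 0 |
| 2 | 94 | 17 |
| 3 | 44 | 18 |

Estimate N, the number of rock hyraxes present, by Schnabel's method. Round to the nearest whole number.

N ≈ 404

Marked at large before each occasion: Mᵢ = Σⱼ<ᵢ (Cⱼ − Rⱼ) → M1=0, M2=78, M3=155
Σ MᵢCᵢ = 0·78 + 78·94 + 155·44 = 0 + 7332 + 6820 = 14152
Σ Rᵢ = 0 + 17 + 18 = 35
N̂ = 14152 / 35 ≈ 404.3 → 404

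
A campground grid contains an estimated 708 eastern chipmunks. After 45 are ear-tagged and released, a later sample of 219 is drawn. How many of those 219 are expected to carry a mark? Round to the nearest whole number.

The marked fraction of the population is 45/708, so in a sample of 219 expect C·(M/N) marked.
E[R] = 45 × 219 / 708 = 9855 / 708 ≈ 13.9 → 14

expected recaptures ≈ 14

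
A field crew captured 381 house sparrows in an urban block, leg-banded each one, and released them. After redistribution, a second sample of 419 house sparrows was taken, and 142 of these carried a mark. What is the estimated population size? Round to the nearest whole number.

The marked fraction in the recapture sample should equal the marked fraction in the population: 142/419 = 381/N.
N = (381 × 419) / 142 = 159639 / 142 ≈ 1124.2 → 1124

N ≈ 1124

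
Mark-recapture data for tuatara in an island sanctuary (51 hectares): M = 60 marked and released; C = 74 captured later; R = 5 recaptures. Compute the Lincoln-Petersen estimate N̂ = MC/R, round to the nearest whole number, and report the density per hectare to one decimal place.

density ≈ 17.4 tuatara per hectare

N̂ = 60·74/5 = 4440/5 = 888
Density = N̂ / area = 888 / 51 ≈ 17.41 → 17.4 per hectare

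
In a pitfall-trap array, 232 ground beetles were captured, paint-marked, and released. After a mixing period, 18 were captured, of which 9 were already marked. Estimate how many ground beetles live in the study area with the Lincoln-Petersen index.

N = 464

N = (232 × 18) / 9 = 4176 / 9 = 464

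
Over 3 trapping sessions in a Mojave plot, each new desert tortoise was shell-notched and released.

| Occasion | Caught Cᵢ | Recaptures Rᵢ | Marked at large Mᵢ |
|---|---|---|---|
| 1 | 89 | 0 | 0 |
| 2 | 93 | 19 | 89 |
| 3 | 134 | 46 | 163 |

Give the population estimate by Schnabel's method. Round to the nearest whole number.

N ≈ 463

Σ MᵢCᵢ = 0·89 + 89·93 + 163·134 = 0 + 8277 + 21842 = 30119
Σ Rᵢ = 0 + 19 + 46 = 65
N̂ = 30119 / 65 ≈ 463.4 → 463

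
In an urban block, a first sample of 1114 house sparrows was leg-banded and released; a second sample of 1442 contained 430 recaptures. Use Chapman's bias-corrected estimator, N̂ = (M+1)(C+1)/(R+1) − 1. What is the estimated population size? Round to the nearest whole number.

N̂ = (1114+1)(1442+1)/(430+1) − 1 = 1115·1443/431 − 1
= 1608945/431 − 1 ≈ 3733.1 − 1 ≈ 3732.1 → 3732

N ≈ 3732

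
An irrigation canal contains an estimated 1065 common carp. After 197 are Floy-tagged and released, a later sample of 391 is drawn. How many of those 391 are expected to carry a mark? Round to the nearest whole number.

Expected recaptures E[R] = M·C / N.
E[R] = 197 × 391 / 1065 = 77027 / 1065 ≈ 72.3 → 72

expected recaptures ≈ 72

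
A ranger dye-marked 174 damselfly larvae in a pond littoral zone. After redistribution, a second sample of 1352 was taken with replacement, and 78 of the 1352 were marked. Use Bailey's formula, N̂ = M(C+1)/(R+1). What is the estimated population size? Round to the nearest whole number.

N ≈ 2980

N̂ = 174·(1352+1)/(78+1) = 174·1353/79 = 235422/79 ≈ 2980.0 → 2980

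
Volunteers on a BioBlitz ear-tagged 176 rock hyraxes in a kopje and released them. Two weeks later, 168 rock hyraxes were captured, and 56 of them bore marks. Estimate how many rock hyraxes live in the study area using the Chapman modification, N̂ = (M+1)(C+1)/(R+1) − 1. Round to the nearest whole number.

N̂ = (176+1)(168+1)/(56+1) − 1 = 177·169/57 − 1
= 29913/57 − 1 ≈ 524.8 − 1 ≈ 523.8 → 524

N ≈ 524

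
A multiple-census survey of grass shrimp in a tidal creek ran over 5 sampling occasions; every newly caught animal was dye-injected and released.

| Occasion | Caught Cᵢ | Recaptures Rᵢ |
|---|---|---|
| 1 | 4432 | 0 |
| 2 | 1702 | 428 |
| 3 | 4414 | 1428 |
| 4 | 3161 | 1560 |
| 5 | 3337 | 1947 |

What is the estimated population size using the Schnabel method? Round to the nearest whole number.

N ≈ 17,631

Marked at large before each occasion: Mᵢ = Σⱼ<ᵢ (Cⱼ − Rⱼ) → M1=0, M2=4432, M3=5706, M4=8692, M5=10293
Σ MᵢCᵢ = 0·4432 + 4432·1702 + 5706·4414 + 8692·3161 + 10293·3337 = 0 + 7543264 + 25186284 + 27475412 + 34347741 = 94552701
Σ Rᵢ = 0 + 428 + 1428 + 1560 + 1947 = 5363
N̂ = 94552701 / 5363 ≈ 17630.6 → 17631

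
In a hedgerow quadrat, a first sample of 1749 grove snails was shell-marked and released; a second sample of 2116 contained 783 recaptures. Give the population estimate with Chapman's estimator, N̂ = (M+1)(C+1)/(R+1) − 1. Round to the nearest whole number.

N̂ = (1749+1)(2116+1)/(783+1) − 1 = 1750·2117/784 − 1
= 3704750/784 − 1 ≈ 4725.4 − 1 ≈ 4724.4 → 4724

N ≈ 4724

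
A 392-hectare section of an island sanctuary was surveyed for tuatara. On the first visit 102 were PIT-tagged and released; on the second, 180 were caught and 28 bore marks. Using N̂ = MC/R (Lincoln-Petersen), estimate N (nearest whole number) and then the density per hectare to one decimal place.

N̂ = 102·180/28 = 18360/28 ≈ 655.7 → 656
Density = N̂ / area = 656 / 392 ≈ 1.67 → 1.7 per hectare

density ≈ 1.7 tuatara per hectare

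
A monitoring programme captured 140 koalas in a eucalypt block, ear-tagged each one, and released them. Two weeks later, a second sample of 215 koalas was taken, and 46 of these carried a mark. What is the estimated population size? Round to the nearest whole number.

N ≈ 654

The marked fraction in the recapture sample should equal the marked fraction in the population: 46/215 = 140/N.
N = (140 × 215) / 46 = 30100 / 46 ≈ 654.3 → 654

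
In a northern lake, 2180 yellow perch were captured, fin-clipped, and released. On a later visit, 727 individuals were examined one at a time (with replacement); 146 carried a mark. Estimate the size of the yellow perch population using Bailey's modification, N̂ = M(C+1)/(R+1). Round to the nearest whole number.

N̂ = 2180·(727+1)/(146+1) = 2180·728/147 = 1587040/147 ≈ 10796.2 → 10796

N ≈ 10,796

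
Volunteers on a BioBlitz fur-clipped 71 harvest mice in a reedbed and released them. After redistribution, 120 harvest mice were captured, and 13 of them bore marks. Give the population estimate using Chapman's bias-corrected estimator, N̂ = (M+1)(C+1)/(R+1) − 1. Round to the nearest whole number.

N̂ = (71+1)(120+1)/(13+1) − 1 = 72·121/14 − 1
= 8712/14 − 1 ≈ 622.3 − 1 ≈ 621.3 → 621

N ≈ 621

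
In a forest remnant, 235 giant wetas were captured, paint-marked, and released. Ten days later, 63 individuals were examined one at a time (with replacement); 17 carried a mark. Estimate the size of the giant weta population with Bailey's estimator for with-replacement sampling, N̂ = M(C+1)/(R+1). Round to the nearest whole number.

N̂ = 235·(63+1)/(17+1) = 235·64/18 = 15040/18 ≈ 835.6 → 836

N ≈ 836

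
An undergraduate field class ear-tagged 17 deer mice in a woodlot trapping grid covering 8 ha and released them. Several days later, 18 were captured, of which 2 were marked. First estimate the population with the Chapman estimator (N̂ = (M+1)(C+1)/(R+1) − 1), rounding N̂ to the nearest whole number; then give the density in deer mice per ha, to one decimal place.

density ≈ 14.1 deer mice per ha

N̂ = 18·19/3 − 1 = 342/3 − 1 = 113
Density = N̂ / area = 113 / 8 ≈ 14.12 → 14.1 per ha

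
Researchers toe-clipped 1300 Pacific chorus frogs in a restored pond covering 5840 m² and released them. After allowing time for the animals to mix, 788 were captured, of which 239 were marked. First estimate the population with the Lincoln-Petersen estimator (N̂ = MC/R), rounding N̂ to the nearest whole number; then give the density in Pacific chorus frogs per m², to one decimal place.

density ≈ 0.7 Pacific chorus frogs per m²

N̂ = 1300·788/239 = 1024400/239 ≈ 4286.2 → 4286
Density = N̂ / area = 4286 / 5840 ≈ 0.73 → 0.7 per m²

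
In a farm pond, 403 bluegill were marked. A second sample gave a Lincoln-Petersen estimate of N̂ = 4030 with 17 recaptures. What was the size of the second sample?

C = 170

From N = M·C/R: C = N·R / M = 4030·17 / 403 = 68510 / 403 = 170.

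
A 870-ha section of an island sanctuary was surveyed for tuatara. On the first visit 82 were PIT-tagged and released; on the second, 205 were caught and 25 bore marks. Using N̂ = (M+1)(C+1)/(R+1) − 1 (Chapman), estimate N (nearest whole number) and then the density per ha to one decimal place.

N̂ = 83·206/26 − 1 = 17098/26 − 1 ≈ 656.6 → 657
Density = N̂ / area = 657 / 870 ≈ 0.76 → 0.8 per ha

density ≈ 0.8 tuatara per ha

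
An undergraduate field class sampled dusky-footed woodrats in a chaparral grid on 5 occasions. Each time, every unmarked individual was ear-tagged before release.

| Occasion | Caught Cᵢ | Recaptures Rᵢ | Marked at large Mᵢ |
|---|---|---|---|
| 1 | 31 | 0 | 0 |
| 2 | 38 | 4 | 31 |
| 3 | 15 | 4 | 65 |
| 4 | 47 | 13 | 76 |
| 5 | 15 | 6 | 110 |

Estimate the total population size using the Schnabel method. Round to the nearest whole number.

Σ MᵢCᵢ = 0·31 + 31·38 + 65·15 + 76·47 + 110·15 = 0 + 1178 + 975 + 3572 + 1650 = 7375
Σ Rᵢ = 0 + 4 + 4 + 13 + 6 = 27
N̂ = 7375 / 27 ≈ 273.1 → 273

N ≈ 273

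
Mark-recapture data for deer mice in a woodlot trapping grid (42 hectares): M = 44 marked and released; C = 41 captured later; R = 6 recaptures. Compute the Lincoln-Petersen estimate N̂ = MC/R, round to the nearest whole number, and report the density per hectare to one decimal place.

N̂ = 44·41/6 = 1804/6 ≈ 300.7 → 301
Density = N̂ / area = 301 / 42 ≈ 7.17 → 7.2 per hectare

density ≈ 7.2 deer mice per hectare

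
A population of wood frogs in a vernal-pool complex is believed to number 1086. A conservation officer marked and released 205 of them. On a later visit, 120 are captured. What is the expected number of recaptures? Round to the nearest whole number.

expected recaptures ≈ 23

The marked fraction of the population is 205/1086, so in a sample of 120 expect C·(M/N) marked.
E[R] = 205 × 120 / 1086 = 24600 / 1086 ≈ 22.7 → 23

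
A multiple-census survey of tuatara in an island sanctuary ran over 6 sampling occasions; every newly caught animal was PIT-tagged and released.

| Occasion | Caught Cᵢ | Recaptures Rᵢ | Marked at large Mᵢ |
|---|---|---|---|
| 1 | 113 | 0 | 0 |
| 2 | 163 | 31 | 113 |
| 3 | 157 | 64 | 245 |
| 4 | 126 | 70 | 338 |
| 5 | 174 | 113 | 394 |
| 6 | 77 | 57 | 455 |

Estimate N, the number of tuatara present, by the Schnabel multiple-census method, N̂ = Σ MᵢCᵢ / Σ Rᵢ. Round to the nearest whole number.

N ≈ 606

Σ MᵢCᵢ = 0·113 + 113·163 + 245·157 + 338·126 + 394·174 + 455·77 = 0 + 18419 + 38465 + 42588 + 68556 + 35035 = 203063
Σ Rᵢ = 0 + 31 + 64 + 70 + 113 + 57 = 335
N̂ = 203063 / 335 ≈ 606.2 → 606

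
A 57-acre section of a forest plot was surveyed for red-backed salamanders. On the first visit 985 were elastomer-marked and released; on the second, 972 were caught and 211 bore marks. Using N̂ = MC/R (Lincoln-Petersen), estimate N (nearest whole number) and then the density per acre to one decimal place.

density ≈ 79.6 red-backed salamanders per acre

N̂ = 985·972/211 = 957420/211 ≈ 4537.5 → 4538
Density = N̂ / area = 4538 / 57 ≈ 79.61 → 79.6 per acre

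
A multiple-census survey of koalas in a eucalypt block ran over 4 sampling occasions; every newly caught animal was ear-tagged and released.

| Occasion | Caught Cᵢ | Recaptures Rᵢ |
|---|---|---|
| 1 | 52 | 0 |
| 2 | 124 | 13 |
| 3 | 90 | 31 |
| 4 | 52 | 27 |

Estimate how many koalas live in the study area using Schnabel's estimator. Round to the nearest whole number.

N ≈ 460

Marked at large before each occasion: Mᵢ = Σⱼ<ᵢ (Cⱼ − Rⱼ) → M1=0, M2=52, M3=163, M4=222
Σ MᵢCᵢ = 0·52 + 52·124 + 163·90 + 222·52 = 0 + 6448 + 14670 + 11544 = 32662
Σ Rᵢ = 0 + 13 + 31 + 27 = 71
N̂ = 32662 / 71 ≈ 460.0 → 460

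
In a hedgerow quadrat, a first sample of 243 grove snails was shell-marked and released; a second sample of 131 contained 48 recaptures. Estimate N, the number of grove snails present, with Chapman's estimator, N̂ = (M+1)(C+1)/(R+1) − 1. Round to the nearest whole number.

N ≈ 656

N̂ = (243+1)(131+1)/(48+1) − 1 = 244·132/49 − 1
= 32208/49 − 1 ≈ 657.3 − 1 ≈ 656.3 → 656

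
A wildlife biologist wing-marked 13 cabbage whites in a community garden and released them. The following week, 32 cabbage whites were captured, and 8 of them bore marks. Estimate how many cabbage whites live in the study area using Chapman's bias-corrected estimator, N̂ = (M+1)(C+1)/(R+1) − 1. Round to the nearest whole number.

N̂ = (13+1)(32+1)/(8+1) − 1 = 14·33/9 − 1
= 462/9 − 1 ≈ 51.3 − 1 ≈ 50.3 → 50

N ≈ 50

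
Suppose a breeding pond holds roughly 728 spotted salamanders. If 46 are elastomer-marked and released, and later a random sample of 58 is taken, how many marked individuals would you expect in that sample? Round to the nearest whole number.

The marked fraction of the population is 46/728, so in a sample of 58 expect C·(M/N) marked.
E[R] = 46 × 58 / 728 = 2668 / 728 ≈ 3.7 → 4

expected recaptures ≈ 4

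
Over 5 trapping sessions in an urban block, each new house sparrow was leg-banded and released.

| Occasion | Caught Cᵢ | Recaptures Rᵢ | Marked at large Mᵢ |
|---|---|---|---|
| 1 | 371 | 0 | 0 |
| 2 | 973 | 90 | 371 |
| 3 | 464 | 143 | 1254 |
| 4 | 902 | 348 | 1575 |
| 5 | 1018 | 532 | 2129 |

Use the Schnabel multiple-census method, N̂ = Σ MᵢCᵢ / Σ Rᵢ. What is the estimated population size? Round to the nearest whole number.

Σ MᵢCᵢ = 0·371 + 371·973 + 1254·464 + 1575·902 + 2129·1018 = 0 + 360983 + 581856 + 1420650 + 2167322 = 4530811
Σ Rᵢ = 0 + 90 + 143 + 348 + 532 = 1113
N̂ = 4530811 / 1113 ≈ 4070.8 → 4071

N ≈ 4071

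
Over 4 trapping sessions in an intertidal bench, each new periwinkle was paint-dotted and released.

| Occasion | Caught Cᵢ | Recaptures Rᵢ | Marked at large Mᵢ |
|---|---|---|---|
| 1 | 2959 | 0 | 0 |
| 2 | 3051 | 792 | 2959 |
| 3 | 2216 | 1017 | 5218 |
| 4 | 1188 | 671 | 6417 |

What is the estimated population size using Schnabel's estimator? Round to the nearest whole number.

N ≈ 11,377

Σ MᵢCᵢ = 0·2959 + 2959·3051 + 5218·2216 + 6417·1188 = 0 + 9027909 + 11563088 + 7623396 = 28214393
Σ Rᵢ = 0 + 792 + 1017 + 671 = 2480
N̂ = 28214393 / 2480 ≈ 11376.8 → 11377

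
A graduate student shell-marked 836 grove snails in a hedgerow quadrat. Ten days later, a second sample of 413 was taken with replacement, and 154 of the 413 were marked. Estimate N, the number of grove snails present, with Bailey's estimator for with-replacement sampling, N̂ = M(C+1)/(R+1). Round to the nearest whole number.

N ≈ 2233

N̂ = 836·(413+1)/(154+1) = 836·414/155 = 346104/155 ≈ 2232.9 → 2233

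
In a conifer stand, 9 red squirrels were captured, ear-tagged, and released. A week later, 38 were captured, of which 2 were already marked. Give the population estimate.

N = 171

N = (9 × 38) / 2 = 342 / 2 = 171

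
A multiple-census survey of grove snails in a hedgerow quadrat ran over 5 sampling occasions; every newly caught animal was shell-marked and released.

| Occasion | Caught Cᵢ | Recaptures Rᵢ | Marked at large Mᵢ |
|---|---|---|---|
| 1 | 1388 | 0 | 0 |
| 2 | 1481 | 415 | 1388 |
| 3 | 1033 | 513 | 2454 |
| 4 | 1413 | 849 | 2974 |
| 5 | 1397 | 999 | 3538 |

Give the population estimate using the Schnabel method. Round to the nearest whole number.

N ≈ 4948

Σ MᵢCᵢ = 0·1388 + 1388·1481 + 2454·1033 + 2974·1413 + 3538·1397 = 0 + 2055628 + 2534982 + 4202262 + 4942586 = 13735458
Σ Rᵢ = 0 + 415 + 513 + 849 + 999 = 2776
N̂ = 13735458 / 2776 ≈ 4947.9 → 4948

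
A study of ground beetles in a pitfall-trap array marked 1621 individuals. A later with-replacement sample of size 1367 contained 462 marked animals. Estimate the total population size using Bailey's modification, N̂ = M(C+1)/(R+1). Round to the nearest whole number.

N ≈ 4789

N̂ = 1621·(1367+1)/(462+1) = 1621·1368/463 = 2217528/463 ≈ 4789.48 → 4789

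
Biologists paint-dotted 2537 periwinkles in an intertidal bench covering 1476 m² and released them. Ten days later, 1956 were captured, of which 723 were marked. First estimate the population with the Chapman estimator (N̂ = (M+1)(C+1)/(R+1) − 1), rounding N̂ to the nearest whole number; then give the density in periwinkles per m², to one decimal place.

density ≈ 4.6 periwinkles per m²

N̂ = 2538·1957/724 − 1 = 4966866/724 − 1 ≈ 6859.3 → 6859
Density = N̂ / area = 6859 / 1476 ≈ 4.647 → 4.6 per m²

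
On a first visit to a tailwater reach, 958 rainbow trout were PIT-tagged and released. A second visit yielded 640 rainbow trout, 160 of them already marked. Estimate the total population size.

The marked fraction in the recapture sample should equal the marked fraction in the population: 160/640 = 958/N.
N = (958 × 640) / 160 = 613120 / 160 = 3832

N = 3832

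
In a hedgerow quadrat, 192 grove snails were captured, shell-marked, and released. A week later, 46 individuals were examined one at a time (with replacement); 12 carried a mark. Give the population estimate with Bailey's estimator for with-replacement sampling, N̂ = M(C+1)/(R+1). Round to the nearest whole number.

N ≈ 694

N̂ = 192·(46+1)/(12+1) = 192·47/13 = 9024/13 ≈ 694.2 → 694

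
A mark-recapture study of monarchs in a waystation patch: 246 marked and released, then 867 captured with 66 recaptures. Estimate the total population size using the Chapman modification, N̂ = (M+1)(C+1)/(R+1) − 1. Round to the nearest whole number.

N ≈ 3199

N̂ = (246+1)(867+1)/(66+1) − 1 = 247·868/67 − 1
= 214396/67 − 1 ≈ 3199.9 − 1 ≈ 3198.9 → 3199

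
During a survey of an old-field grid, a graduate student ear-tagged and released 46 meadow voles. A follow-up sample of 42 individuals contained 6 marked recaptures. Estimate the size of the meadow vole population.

N = 322

The marked fraction in the recapture sample should equal the marked fraction in the population: 6/42 = 46/N.
N = (46 × 42) / 6 = 1932 / 6 = 322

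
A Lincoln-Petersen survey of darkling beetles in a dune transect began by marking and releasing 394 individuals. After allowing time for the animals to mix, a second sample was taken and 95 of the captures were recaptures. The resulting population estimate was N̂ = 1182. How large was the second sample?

C = 285

From N = M·C/R: C = N·R / M = 1182·95 / 394 = 112290 / 394 = 285.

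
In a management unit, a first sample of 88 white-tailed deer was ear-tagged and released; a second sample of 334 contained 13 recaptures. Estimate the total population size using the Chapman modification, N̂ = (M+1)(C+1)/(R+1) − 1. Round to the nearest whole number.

N̂ = (88+1)(334+1)/(13+1) − 1 = 89·335/14 − 1
= 29815/14 − 1 ≈ 2129.6 − 1 ≈ 2128.6 → 2129

N ≈ 2129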